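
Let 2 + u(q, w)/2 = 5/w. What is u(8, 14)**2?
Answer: 529/49 ≈ 10.796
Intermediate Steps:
u(q, w) = -4 + 10/w (u(q, w) = -4 + 2*(5/w) = -4 + 10/w)
u(8, 14)**2 = (-4 + 10/14)**2 = (-4 + 10*(1/14))**2 = (-4 + 5/7)**2 = (-23/7)**2 = 529/49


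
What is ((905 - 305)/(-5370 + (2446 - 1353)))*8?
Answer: -4800/4277 ≈ -1.1223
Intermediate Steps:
((905 - 305)/(-5370 + (2446 - 1353)))*8 = (600/(-5370 + 1093))*8 = (600/(-4277))*8 = (600*(-1/4277))*8 = -600/4277*8 = -4800/4277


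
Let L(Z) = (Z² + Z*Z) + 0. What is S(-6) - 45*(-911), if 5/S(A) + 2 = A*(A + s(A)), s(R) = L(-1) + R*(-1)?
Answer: 573925/14 ≈ 40995.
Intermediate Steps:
L(Z) = 2*Z² (L(Z) = (Z² + Z²) + 0 = 2*Z² + 0 = 2*Z²)
s(R) = 2 - R (s(R) = 2*(-1)² + R*(-1) = 2*1 - R = 2 - R)
S(A) = 5/(-2 + 2*A) (S(A) = 5/(-2 + A*(A + (2 - A))) = 5/(-2 + A*2) = 5/(-2 + 2*A))
S(-6) - 45*(-911) = 5/(2*(-1 - 6)) - 45*(-911) = (5/2)/(-7) + 40995 = (5/2)*(-⅐) + 40995 = -5/14 + 40995 = 573925/14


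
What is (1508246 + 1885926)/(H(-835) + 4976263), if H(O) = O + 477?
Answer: 3394172/4975905 ≈ 0.68212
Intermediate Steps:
H(O) = 477 + O
(1508246 + 1885926)/(H(-835) + 4976263) = (1508246 + 1885926)/((477 - 835) + 4976263) = 3394172/(-358 + 4976263) = 3394172/4975905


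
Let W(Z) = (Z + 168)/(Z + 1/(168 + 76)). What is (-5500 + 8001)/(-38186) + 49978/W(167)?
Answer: 159359894179/6396155 ≈ 24915.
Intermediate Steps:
W(Z) = (168 + Z)/(1/244 + Z) (W(Z) = (168 + Z)/(Z + 1/244) = (168 + Z)/(1/244 + Z))
(-5500 + 8001)/(-38186) + 49978/W(167) = (-5500 + 8001)/(-38186) + 49978/((244*(168 + 167)/(1 + 244*167))) = 2501*(-1/38186) + 49978/((244*335/(1 + 40748))) = -41/626 + 49978/((244*335/40749)) = -41/626 + 49978/((244*(1/40749)*335)) = -41/626 + 49978/(81740/40749) = -41/626 + 49978*(40749/81740) = -41/626 + 1018276761/40870 = 159359894179/6396155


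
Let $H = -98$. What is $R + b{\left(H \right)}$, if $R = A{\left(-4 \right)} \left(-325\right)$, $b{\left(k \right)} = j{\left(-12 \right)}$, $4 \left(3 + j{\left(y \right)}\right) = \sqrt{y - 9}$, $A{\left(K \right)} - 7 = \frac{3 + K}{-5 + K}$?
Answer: $- \frac{20827}{9} + \frac{i \sqrt{21}}{4} \approx -2314.1 + 1.1456 i$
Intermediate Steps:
$A{\left(K \right)} = 7 + \frac{3 + K}{-5 + K}$
$j{\left(y \right)} = -3 + \frac{\sqrt{-9 + y}}{4}$ ($j{\left(y \right)} = -3 + \frac{\sqrt{y - 9}}{4} = -3 + \frac{\sqrt{-9 + y}}{4}$)
$b{\left(k \right)} = -3 + \frac{i \sqrt{21}}{4}$ ($b{\left(k \right)} = -3 + \frac{\sqrt{-9 - 12}}{4} = -3 + \frac{\sqrt{-21}}{4} = -3 + \frac{i \sqrt{21}}{4}$)
$R = - \frac{20800}{9}$ ($R = \frac{8 \left(-4 - 4\right)}{-5 - 4} \left(-325\right) = 8 \frac{1}{-9} \left(-8\right) \left(-325\right) = 8 \left(- \frac{1}{9}\right) \left(-8\right) \left(-325\right) = \frac{64}{9} \left(-325\right) = - \frac{20800}{9} \approx -2311.1$)
$R + b{\left(H \right)} = - \frac{20800}{9} - \left(3 - \frac{i \sqrt{21}}{4}\right) = - \frac{20827}{9} + \frac{i \sqrt{21}}{4}$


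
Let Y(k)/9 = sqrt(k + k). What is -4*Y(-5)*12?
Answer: -432*I*sqrt(10) ≈ -1366.1*I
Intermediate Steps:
Y(k) = 9*sqrt(2)*sqrt(k) (Y(k) = 9*sqrt(k + k) = 9*sqrt(2*k) = 9*(sqrt(2)*sqrt(k)) = 9*sqrt(2)*sqrt(k))
-4*Y(-5)*12 = -36*sqrt(2)*sqrt(-5)*12 = -36*sqrt(2)*I*sqrt(5)*12 = -36*I*sqrt(10)*12 = -432*I*sqrt(10)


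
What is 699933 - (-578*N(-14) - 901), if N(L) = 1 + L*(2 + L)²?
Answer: -463836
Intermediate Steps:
699933 - (-578*N(-14) - 901) = 699933 - (-578*(1 - 14*(2 - 14)²) - 901) = 699933 - (-578*(1 - 14*(-12)²) - 901) = 699933 - (-578*(1 - 14*144) - 901) = 699933 - (-578*(1 - 2016) - 901) = 699933 - (-578*(-2015) - 901) = 699933 - (1164670 - 901) = 699933 - 1*1163769 = 699933 - 1163769 = -463836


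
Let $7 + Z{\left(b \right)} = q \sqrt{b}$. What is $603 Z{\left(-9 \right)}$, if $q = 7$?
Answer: $-4221 + 12663 i \approx -4221.0 + 12663.0 i$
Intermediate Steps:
$Z{\left(b \right)} = -7 + 7 \sqrt{b}$
$603 Z{\left(-9 \right)} = 603 \left(-7 + 7 \sqrt{-9}\right) = 603 \left(-7 + 7 \cdot 3 i\right) = 603 \left(-7 + 21 i\right) = -4221 + 12663 i$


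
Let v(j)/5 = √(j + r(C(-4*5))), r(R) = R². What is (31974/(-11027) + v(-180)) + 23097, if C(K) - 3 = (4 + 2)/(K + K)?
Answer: 254658645/11027 + 3*I*√7639/4 ≈ 23094.0 + 65.551*I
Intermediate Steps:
C(K) = 3 + 3/K (C(K) = 3 + (4 + 2)/(K + K) = 3 + 6/((2*K)) = 3 + 6*(1/(2*K)) = 3 + 3/K)
v(j) = 5*√(3249/400 + j) (v(j) = 5*√(j + (3 + 3/((-4*5)))²) = 5*√(j + (3 + 3/(-20))²) = 5*√(j + (3 + 3*(-1/20))²) = 5*√(j + (3 - 3/20)²) = 5*√(j + (57/20)²) = 5*√(j + 3249/400) = 5*√(3249/400 + j))
(31974/(-11027) + v(-180)) + 23097 = (31974/(-11027) + √(3249 + 400*(-180))/4) + 23097 = (31974*(-1/11027) + √(3249 - 72000)/4) + 23097 = (-31974/11027 + √(-68751)/4) + 23097 = (-31974/11027 + (3*I*√7639)/4) + 23097 = (-31974/11027 + 3*I*√7639/4) + 23097 = 254658645/11027 + 3*I*√7639/4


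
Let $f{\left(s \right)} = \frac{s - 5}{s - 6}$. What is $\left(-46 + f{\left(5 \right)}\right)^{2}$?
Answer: $2116$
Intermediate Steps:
$f{\left(s \right)} = \frac{-5 + s}{-6 + s}$
$\left(-46 + f{\left(5 \right)}\right)^{2} = \left(-46 + \frac{-5 + 5}{-6 + 5}\right)^{2} = \left(-46 + \frac{1}{-1} \cdot 0\right)^{2} = \left(-46 - 0\right)^{2} = \left(-46 + 0\right)^{2} = \left(-46\right)^{2} = 2116$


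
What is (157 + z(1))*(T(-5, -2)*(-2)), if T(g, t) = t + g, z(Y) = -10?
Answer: 2058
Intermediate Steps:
T(g, t) = g + t
(157 + z(1))*(T(-5, -2)*(-2)) = (157 - 10)*((-5 - 2)*(-2)) = 147*(-7*(-2)) = 147*14 = 2058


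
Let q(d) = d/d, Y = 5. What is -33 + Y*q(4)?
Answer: -28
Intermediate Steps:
q(d) = 1
-33 + Y*q(4) = -33 + 5*1 = -33 + 5 = -28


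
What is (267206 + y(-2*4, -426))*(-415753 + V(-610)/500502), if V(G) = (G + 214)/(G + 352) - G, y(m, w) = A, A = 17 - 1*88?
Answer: -398372366787463145/3586931 ≈ -1.1106e+11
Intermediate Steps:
A = -71 (A = 17 - 88 = -71)
y(m, w) = -71
V(G) = -G + (214 + G)/(352 + G) (V(G) = (214 + G)/(352 + G) - G = -G + (214 + G)/(352 + G))
(267206 + y(-2*4, -426))*(-415753 + V(-610)/500502) = (267206 - 71)*(-415753 + ((214 - 1*(-610)**2 - 351*(-610))/(352 - 610))/500502) = 267135*(-415753 + ((214 - 1*372100 + 214110)/(-258))*(1/500502)) = 267135*(-415753 - (214 - 372100 + 214110)/258*(1/500502)) = 267135*(-415753 - 1/258*(-157776)*(1/500502)) = 267135*(-415753 + (26296/43)*(1/500502)) = 267135*(-415753 + 13148/10760793) = 267135*(-4473831958981/10760793) = -398372366787463145/3586931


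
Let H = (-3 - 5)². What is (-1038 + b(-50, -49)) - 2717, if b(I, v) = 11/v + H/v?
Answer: -184070/49 ≈ -3756.5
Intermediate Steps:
H = 64 (H = (-8)² = 64)
b(I, v) = 75/v (b(I, v) = 11/v + 64/v = 75/v)
(-1038 + b(-50, -49)) - 2717 = (-1038 + 75/(-49)) - 2717 = (-1038 + 75*(-1/49)) - 2717 = (-1038 - 75/49) - 2717 = -50937/49 - 2717 = -184070/49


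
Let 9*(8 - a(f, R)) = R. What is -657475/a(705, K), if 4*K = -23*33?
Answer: -7889700/349 ≈ -22607.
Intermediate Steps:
K = -759/4 (K = (-23*33)/4 = (¼)*(-759) = -759/4 ≈ -189.75)
a(f, R) = 8 - R/9
-657475/a(705, K) = -657475/(8 - ⅑*(-759/4)) = -657475/(8 + 253/12) = -657475/349/12 = -657475*12/349 = -7889700/349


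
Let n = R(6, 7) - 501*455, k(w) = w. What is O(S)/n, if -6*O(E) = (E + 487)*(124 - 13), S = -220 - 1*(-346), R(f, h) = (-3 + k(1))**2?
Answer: 22681/455902 ≈ 0.049750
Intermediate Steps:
R(f, h) = 4 (R(f, h) = (-3 + 1)**2 = (-2)**2 = 4)
n = -227951 (n = 4 - 501*455 = 4 - 227955 = -227951)
S = 126 (S = -220 + 346 = 126)
O(E) = -18019/2 - 37*E/2 (O(E) = -(E + 487)*(124 - 13)/6 = -(487 + E)*111/6 = -(54057 + 111*E)/6 = -18019/2 - 37*E/2)
O(S)/n = (-18019/2 - 37/2*126)/(-227951) = (-18019/2 - 2331)*(-1/227951) = -22681/2*(-1/227951) = 22681/455902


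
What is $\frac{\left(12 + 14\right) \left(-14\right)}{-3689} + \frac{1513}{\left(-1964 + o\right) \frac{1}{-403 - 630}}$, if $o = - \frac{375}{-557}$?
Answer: $\frac{458837481527}{576312971} \approx 796.16$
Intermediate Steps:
$o = \frac{375}{557}$ ($o = \left(-375\right) \left(- \frac{1}{557}\right) = \frac{375}{557} \approx 0.67325$)
$\frac{\left(12 + 14\right) \left(-14\right)}{-3689} + \frac{1513}{\left(-1964 + o\right) \frac{1}{-403 - 630}} = \frac{\left(12 + 14\right) \left(-14\right)}{-3689} + \frac{1513}{\left(-1964 + \frac{375}{557}\right) \frac{1}{-403 - 630}} = 26 \left(-14\right) \left(- \frac{1}{3689}\right) + \frac{1513}{\left(- \frac{1093573}{557}\right) \frac{1}{-1033}} = \left(-364\right) \left(- \frac{1}{3689}\right) + \frac{1513}{\left(- \frac{1093573}{557}\right) \left(- \frac{1}{1033}\right)} = \frac{52}{527} + \frac{1513}{\frac{1093573}{575381}} = \frac{52}{527} + 1513 \cdot \frac{575381}{1093573} = \frac{52}{527} + \frac{870551453}{1093573} = \frac{458837481527}{576312971}$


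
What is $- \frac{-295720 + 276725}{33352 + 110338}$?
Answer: $\frac{3799}{28738} \approx 0.13219$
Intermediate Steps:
$- \frac{-295720 + 276725}{33352 + 110338} = - \frac{-18995}{143690} = \left(-1\right) \left(- \frac{3799}{28738}\right) = \frac{3799}{28738}$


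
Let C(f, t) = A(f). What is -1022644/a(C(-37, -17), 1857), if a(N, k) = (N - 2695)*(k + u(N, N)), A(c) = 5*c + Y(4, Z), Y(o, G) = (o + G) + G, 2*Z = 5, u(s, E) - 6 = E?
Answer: 146092/691911 ≈ 0.21114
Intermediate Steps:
u(s, E) = 6 + E
Z = 5/2 (Z = (½)*5 = 5/2 ≈ 2.5000)
Y(o, G) = o + 2*G (Y(o, G) = (G + o) + G = o + 2*G)
A(c) = 9 + 5*c (A(c) = 5*c + (4 + 2*(5/2)) = 5*c + (4 + 5) = 5*c + 9 = 9 + 5*c)
C(f, t) = 9 + 5*f
a(N, k) = (-2695 + N)*(6 + N + k) (a(N, k) = (N - 2695)*(k + (6 + N)) = (-2695 + N)*(6 + N + k))
-1022644/a(C(-37, -17), 1857) = -1022644/(-16170 + (9 + 5*(-37))² - 2695*1857 - 2689*(9 + 5*(-37)) + (9 + 5*(-37))*1857) = -1022644/(-16170 + (9 - 185)² - 5004615 - 2689*(9 - 185) + (9 - 185)*1857) = -1022644/(-16170 + (-176)² - 5004615 - 2689*(-176) - 176*1857) = -1022644/(-16170 + 30976 - 5004615 + 473264 - 326832) = -1022644/(-4843377) = -1022644*(-1/4843377) = 146092/691911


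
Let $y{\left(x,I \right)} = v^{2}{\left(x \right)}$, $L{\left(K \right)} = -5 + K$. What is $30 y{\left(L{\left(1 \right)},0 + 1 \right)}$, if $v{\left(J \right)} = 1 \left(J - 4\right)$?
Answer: $1920$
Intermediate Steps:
$v{\left(J \right)} = -4 + J$ ($v{\left(J \right)} = 1 \left(-4 + J\right) = -4 + J$)
$y{\left(x,I \right)} = \left(-4 + x\right)^{2}$
$30 y{\left(L{\left(1 \right)},0 + 1 \right)} = 30 \left(-4 + \left(-5 + 1\right)\right)^{2} = 30 \left(-4 - 4\right)^{2} = 30 \left(-8\right)^{2} = 30 \cdot 64 = 1920$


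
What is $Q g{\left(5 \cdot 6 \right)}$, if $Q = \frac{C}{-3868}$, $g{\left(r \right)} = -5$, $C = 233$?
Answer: $\frac{1165}{3868} \approx 0.30119$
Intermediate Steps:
$Q = - \frac{233}{3868}$ ($Q = \frac{233}{-3868} = 233 \left(- \frac{1}{3868}\right) = - \frac{233}{3868} \approx -0.060238$)
$Q g{\left(5 \cdot 6 \right)} = \left(- \frac{233}{3868}\right) \left(-5\right) = \frac{1165}{3868}$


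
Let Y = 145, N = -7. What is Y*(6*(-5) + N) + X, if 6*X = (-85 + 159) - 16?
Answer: -16066/3 ≈ -5355.3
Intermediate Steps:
X = 29/3 (X = ((-85 + 159) - 16)/6 = (74 - 16)/6 = (⅙)*58 = 29/3 ≈ 9.6667)
Y*(6*(-5) + N) + X = 145*(6*(-5) - 7) + 29/3 = 145*(-30 - 7) + 29/3 = 145*(-37) + 29/3 = -5365 + 29/3 = -16066/3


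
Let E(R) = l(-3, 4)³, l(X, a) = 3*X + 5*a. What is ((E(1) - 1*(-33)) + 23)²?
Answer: 1923769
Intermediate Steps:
E(R) = 1331 (E(R) = (3*(-3) + 5*4)³ = (-9 + 20)³ = 11³ = 1331)
((E(1) - 1*(-33)) + 23)² = ((1331 - 1*(-33)) + 23)² = ((1331 + 33) + 23)² = (1364 + 23)² = 1387² = 1923769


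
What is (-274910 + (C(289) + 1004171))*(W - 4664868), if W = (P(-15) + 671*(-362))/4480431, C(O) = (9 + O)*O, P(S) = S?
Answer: -17042009781681287575/4480431 ≈ -3.8037e+12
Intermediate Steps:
C(O) = O*(9 + O)
W = -242917/4480431 (W = (-15 + 671*(-362))/4480431 = (-15 - 242902)*(1/4480431) = -242917*1/4480431 = -242917/4480431 ≈ -0.054217)
(-274910 + (C(289) + 1004171))*(W - 4664868) = (-274910 + (289*(9 + 289) + 1004171))*(-242917/4480431 - 4664868) = (-274910 + (289*298 + 1004171))*(-20900619441025/4480431) = (-274910 + (86122 + 1004171))*(-20900619441025/4480431) = (-274910 + 1090293)*(-20900619441025/4480431) = 815383*(-20900619441025/4480431) = -17042009781681287575/4480431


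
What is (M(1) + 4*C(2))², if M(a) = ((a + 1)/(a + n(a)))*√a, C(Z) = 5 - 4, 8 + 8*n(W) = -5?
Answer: 16/25 ≈ 0.64000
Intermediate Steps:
n(W) = -13/8 (n(W) = -1 + (⅛)*(-5) = -1 - 5/8 = -13/8)
C(Z) = 1
M(a) = √a*(1 + a)/(-13/8 + a) (M(a) = ((a + 1)/(a - 13/8))*√a = ((1 + a)/(-13/8 + a))*√a = √a*(1 + a)/(-13/8 + a))
(M(1) + 4*C(2))² = (8*√1*(1 + 1)/(-13 + 8*1) + 4*1)² = (8*1*2/(-13 + 8) + 4)² = (8*1*2/(-5) + 4)² = (8*1*(-⅕)*2 + 4)² = (-16/5 + 4)² = (⅘)² = 16/25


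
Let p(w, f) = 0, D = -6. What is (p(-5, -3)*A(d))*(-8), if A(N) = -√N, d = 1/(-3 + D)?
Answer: 0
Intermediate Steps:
d = -⅑ (d = 1/(-3 - 6) = 1/(-9) = -⅑ ≈ -0.11111)
(p(-5, -3)*A(d))*(-8) = (0*(-√(-⅑)))*(-8) = (0*(-I/3))*(-8) = 0*(-8) = 0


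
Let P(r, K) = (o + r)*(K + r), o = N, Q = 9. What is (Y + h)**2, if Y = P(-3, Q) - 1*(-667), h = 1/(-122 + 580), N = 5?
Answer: 96710426289/209764 ≈ 4.6104e+5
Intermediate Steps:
o = 5
P(r, K) = (5 + r)*(K + r)
h = 1/458 ≈ 0.0021834
Y = 679 (Y = ((-3)**2 + 5*9 + 5*(-3) + 9*(-3)) - 1*(-667) = (9 + 45 - 15 - 27) + 667 = 12 + 667 = 679)
(Y + h)**2 = (679 + 1/458)**2 = (310983/458)**2 = 96710426289/209764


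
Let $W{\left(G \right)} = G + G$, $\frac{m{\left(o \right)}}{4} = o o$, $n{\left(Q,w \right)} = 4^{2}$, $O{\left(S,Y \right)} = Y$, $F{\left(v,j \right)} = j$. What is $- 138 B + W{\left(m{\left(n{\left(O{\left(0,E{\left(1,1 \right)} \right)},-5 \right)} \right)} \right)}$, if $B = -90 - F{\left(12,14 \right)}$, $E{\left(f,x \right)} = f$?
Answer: $16400$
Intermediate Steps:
$B = -104$ ($B = -90 - 14 = -104$)
$n{\left(Q,w \right)} = 16$
$m{\left(o \right)} = 4 o^{2}$ ($m{\left(o \right)} = 4 o o = 4 o^{2}$)
$W{\left(G \right)} = 2 G$
$- 138 B + W{\left(m{\left(n{\left(O{\left(0,E{\left(1,1 \right)} \right)},-5 \right)} \right)} \right)} = \left(-138\right) \left(-104\right) + 2 \cdot 4 \cdot 16^{2} = 14352 + 2 \cdot 4 \cdot 256 = 14352 + 2 \cdot 1024 = 14352 + 2048 = 16400$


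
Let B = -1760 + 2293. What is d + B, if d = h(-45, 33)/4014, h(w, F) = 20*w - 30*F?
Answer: 118754/223 ≈ 532.53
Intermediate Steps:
h(w, F) = -30*F + 20*w
B = 533
d = -105/223 (d = (-30*33 + 20*(-45))/4014 = (-990 - 900)*(1/4014) = -1890*1/4014 = -105/223 ≈ -0.47085)
d + B = -105/223 + 533 = 118754/223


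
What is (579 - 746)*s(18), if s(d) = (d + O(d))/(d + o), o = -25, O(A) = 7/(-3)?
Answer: 7849/21 ≈ 373.76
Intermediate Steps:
O(A) = -7/3 (O(A) = 7*(-⅓) = -7/3)
s(d) = (-7/3 + d)/(-25 + d) (s(d) = (d - 7/3)/(d - 25) = (-7/3 + d)/(-25 + d))
(579 - 746)*s(18) = (579 - 746)*((-7/3 + 18)/(-25 + 18)) = -167*47/((-7)*3) = -(-167)*47/(7*3) = -167*(-47/21) = 7849/21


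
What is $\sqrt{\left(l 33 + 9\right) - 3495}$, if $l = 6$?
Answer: $2 i \sqrt{822} \approx 57.341 i$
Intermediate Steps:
$\sqrt{\left(l 33 + 9\right) - 3495} = \sqrt{\left(6 \cdot 33 + 9\right) - 3495} = \sqrt{\left(198 + 9\right) - 3495} = \sqrt{207 - 3495} = \sqrt{-3288} = 2 i \sqrt{822}$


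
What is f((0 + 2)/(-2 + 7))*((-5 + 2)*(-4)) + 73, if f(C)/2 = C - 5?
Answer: -187/5 ≈ -37.400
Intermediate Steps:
f(C) = -10 + 2*C (f(C) = 2*(C - 5) = 2*(-5 + C) = -10 + 2*C)
f((0 + 2)/(-2 + 7))*((-5 + 2)*(-4)) + 73 = (-10 + 2*((0 + 2)/(-2 + 7)))*((-5 + 2)*(-4)) + 73 = (-10 + 2*(2/5))*(-3*(-4)) + 73 = (-10 + 2*(2*(1/5)))*12 + 73 = (-10 + 2*(2/5))*12 + 73 = (-10 + 4/5)*12 + 73 = -46/5*12 + 73 = -552/5 + 73 = -187/5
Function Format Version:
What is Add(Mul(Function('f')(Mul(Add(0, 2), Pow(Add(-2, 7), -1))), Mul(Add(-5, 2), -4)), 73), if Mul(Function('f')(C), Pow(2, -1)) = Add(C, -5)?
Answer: Rational(-187, 5) ≈ -37.400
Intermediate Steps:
Function('f')(C) = Add(-10, Mul(2, C)) (Function('f')(C) = Mul(2, Add(C, -5)) = Mul(2, Add(-5, C)) = Add(-10, Mul(2, C)))
Add(Mul(Function('f')(Mul(Add(0, 2), Pow(Add(-2, 7), -1))), Mul(Add(-5, 2), -4)), 73) = Add(Mul(Add(-10, Mul(2, Mul(Add(0, 2), Pow(Add(-2, 7), -1)))), Mul(Add(-5, 2), -4)), 73) = Add(Mul(Add(-10, Mul(2, Mul(2, Pow(5, -1)))), Mul(-3, -4)), 73) = Add(Mul(Add(-10, Mul(2, Mul(2, Rational(1, 5)))), 12), 73) = Add(Mul(Add(-10, Mul(2, Rational(2, 5))), 12), 73) = Add(Mul(Add(-10, Rational(4, 5)), 12), 73) = Add(Mul(Rational(-46, 5), 12), 73) = Add(Rational(-552, 5), 73) = Rational(-187, 5)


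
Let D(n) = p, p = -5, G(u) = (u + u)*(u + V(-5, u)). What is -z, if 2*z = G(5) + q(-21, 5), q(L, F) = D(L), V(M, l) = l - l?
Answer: -45/2 ≈ -22.500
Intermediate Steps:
V(M, l) = 0
G(u) = 2*u² (G(u) = (u + u)*(u + 0) = (2*u)*u = 2*u²)
D(n) = -5
q(L, F) = -5
z = 45/2 (z = (2*5² - 5)/2 = (2*25 - 5)/2 = (50 - 5)/2 = (½)*45 = 45/2 ≈ 22.500)
-z = -1*45/2 = -45/2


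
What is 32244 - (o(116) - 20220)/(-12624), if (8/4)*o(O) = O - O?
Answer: 33919003/1052 ≈ 32242.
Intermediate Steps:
o(O) = 0 (o(O) = (O - O)/2 = (1/2)*0 = 0)
32244 - (o(116) - 20220)/(-12624) = 32244 - (0 - 20220)/(-12624) = 32244 - (-20220)*(-1)/12624 = 32244 - 1*1685/1052 = 32244 - 1685/1052 = 33919003/1052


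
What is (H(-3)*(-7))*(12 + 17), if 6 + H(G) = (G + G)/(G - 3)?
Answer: 1015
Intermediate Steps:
H(G) = -6 + 2*G/(-3 + G) (H(G) = -6 + (G + G)/(G - 3) = -6 + (2*G)/(-3 + G) = -6 + 2*G/(-3 + G))
(H(-3)*(-7))*(12 + 17) = ((2*(9 - 2*(-3))/(-3 - 3))*(-7))*(12 + 17) = ((2*(9 + 6)/(-6))*(-7))*29 = ((2*(-⅙)*15)*(-7))*29 = -5*(-7)*29 = 35*29 = 1015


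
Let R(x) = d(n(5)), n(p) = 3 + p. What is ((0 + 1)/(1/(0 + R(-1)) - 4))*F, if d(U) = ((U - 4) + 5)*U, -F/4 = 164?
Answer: 1152/7 ≈ 164.57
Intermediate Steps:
F = -656 (F = -4*164 = -656)
d(U) = U*(1 + U) (d(U) = ((-4 + U) + 5)*U = (1 + U)*U = U*(1 + U))
R(x) = 72 (R(x) = (3 + 5)*(1 + (3 + 5)) = 8*(1 + 8) = 8*9 = 72)
((0 + 1)/(1/(0 + R(-1)) - 4))*F = ((0 + 1)/(1/(0 + 72) - 4))*(-656) = (1/(1/72 - 4))*(-656) = (1/(-287/72))*(-656) = (1*(-72/287))*(-656) = -72/287*(-656) = 1152/7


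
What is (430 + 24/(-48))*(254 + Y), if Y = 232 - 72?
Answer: 177813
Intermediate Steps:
Y = 160
(430 + 24/(-48))*(254 + Y) = (430 + 24/(-48))*(254 + 160) = (430 + 24*(-1/48))*414 = (430 - 1/2)*414 = (859/2)*414 = 177813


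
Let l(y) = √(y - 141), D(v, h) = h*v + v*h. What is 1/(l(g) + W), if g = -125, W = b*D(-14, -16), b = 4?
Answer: 128/229395 - I*√266/3211530 ≈ 0.00055799 - 5.0784e-6*I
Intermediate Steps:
D(v, h) = 2*h*v (D(v, h) = h*v + h*v = 2*h*v)
W = 1792 (W = 4*(2*(-16)*(-14)) = 4*448 = 1792)
l(y) = √(-141 + y)
1/(l(g) + W) = 1/(√(-141 - 125) + 1792) = 1/(√(-266) + 1792) = 1/(I*√266 + 1792) = 1/(1792 + I*√266)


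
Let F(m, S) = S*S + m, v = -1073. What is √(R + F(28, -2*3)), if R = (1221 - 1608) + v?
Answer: 2*I*√349 ≈ 37.363*I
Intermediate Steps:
F(m, S) = m + S² (F(m, S) = S² + m = m + S²)
R = -1460 (R = (1221 - 1608) - 1073 = -387 - 1073 = -1460)
√(R + F(28, -2*3)) = √(-1460 + (28 + (-2*3)²)) = √(-1460 + (28 + (-6)²)) = √(-1460 + (28 + 36)) = √(-1460 + 64) = √(-1396) = 2*I*√349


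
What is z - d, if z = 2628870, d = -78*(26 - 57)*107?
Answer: 2370144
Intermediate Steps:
d = 258726 (d = -78*(-31)*107 = 2418*107 = 258726)
z - d = 2628870 - 1*258726 = 2628870 - 258726 = 2370144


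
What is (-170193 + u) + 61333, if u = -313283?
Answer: -422143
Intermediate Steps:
(-170193 + u) + 61333 = (-170193 - 313283) + 61333 = -483476 + 61333 = -422143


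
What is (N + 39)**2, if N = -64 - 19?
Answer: 1936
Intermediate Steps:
N = -83
(N + 39)**2 = (-83 + 39)**2 = (-44)**2 = 1936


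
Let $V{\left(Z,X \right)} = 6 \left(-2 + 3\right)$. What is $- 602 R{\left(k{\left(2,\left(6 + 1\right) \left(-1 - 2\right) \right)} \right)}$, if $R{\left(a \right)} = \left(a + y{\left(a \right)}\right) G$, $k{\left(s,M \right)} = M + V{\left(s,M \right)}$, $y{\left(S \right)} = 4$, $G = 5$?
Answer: $33110$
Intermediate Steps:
$V{\left(Z,X \right)} = 6$ ($V{\left(Z,X \right)} = 6 \cdot 1 = 6$)
$k{\left(s,M \right)} = 6 + M$ ($k{\left(s,M \right)} = M + 6 = 6 + M$)
$R{\left(a \right)} = 20 + 5 a$ ($R{\left(a \right)} = \left(a + 4\right) 5 = \left(4 + a\right) 5 = 20 + 5 a$)
$- 602 R{\left(k{\left(2,\left(6 + 1\right) \left(-1 - 2\right) \right)} \right)} = - 602 \left(20 + 5 \left(6 + \left(6 + 1\right) \left(-1 - 2\right)\right)\right) = - 602 \left(20 + 5 \left(6 + 7 \left(-3\right)\right)\right) = - 602 \left(20 + 5 \left(6 - 21\right)\right) = - 602 \left(20 + 5 \left(-15\right)\right) = - 602 \left(20 - 75\right) = \left(-602\right) \left(-55\right) = 33110$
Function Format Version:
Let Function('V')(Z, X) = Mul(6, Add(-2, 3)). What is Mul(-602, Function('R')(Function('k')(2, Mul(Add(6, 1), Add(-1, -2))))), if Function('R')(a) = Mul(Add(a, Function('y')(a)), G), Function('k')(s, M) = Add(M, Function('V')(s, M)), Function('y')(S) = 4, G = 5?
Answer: 33110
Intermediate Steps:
Function('V')(Z, X) = 6 (Function('V')(Z, X) = Mul(6, 1) = 6)
Function('k')(s, M) = Add(6, M) (Function('k')(s, M) = Add(M, 6) = Add(6, M))
Function('R')(a) = Add(20, Mul(5, a)) (Function('R')(a) = Mul(Add(a, 4), 5) = Mul(Add(4, a), 5) = Add(20, Mul(5, a)))
Mul(-602, Function('R')(Function('k')(2, Mul(Add(6, 1), Add(-1, -2))))) = Mul(-602, Add(20, Mul(5, Add(6, Mul(Add(6, 1), Add(-1, -2)))))) = Mul(-602, Add(20, Mul(5, Add(6, Mul(7, -3))))) = Mul(-602, Add(20, Mul(5, Add(6, -21)))) = Mul(-602, Add(20, Mul(5, -15))) = Mul(-602, Add(20, -75)) = Mul(-602, -55) = 33110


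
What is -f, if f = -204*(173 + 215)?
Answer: 79152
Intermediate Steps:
f = -79152 (f = -204*388 = -79152)
-f = -1*(-79152) = 79152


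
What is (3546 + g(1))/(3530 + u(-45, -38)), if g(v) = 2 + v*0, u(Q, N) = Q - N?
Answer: 3548/3523 ≈ 1.0071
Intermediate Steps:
g(v) = 2 (g(v) = 2 + 0 = 2)
(3546 + g(1))/(3530 + u(-45, -38)) = (3546 + 2)/(3530 + (-45 - 1*(-38))) = 3548/(3530 + (-45 + 38)) = 3548/(3530 - 7) = 3548/3523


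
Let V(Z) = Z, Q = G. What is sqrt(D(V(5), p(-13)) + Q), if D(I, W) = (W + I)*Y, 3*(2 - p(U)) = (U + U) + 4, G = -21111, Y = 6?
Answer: 145*I ≈ 145.0*I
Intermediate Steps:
Q = -21111
p(U) = 2/3 - 2*U/3 (p(U) = 2 - ((U + U) + 4)/3 = 2 - (2*U + 4)/3 = 2 - (4 + 2*U)/3 = 2 + (-4/3 - 2*U/3) = 2/3 - 2*U/3)
D(I, W) = 6*I + 6*W (D(I, W) = (W + I)*6 = (I + W)*6 = 6*I + 6*W)
sqrt(D(V(5), p(-13)) + Q) = sqrt((6*5 + 6*(2/3 - 2/3*(-13))) - 21111) = sqrt((30 + 6*(2/3 + 26/3)) - 21111) = sqrt((30 + 6*(28/3)) - 21111) = sqrt((30 + 56) - 21111) = sqrt(86 - 21111) = sqrt(-21025) = 145*I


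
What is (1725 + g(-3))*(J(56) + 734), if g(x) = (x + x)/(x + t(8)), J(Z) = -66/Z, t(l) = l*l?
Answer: 2158988661/1708 ≈ 1.2640e+6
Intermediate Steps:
t(l) = l**2
g(x) = 2*x/(64 + x) (g(x) = (x + x)/(x + 8**2) = (2*x)/(x + 64) = (2*x)/(64 + x) = 2*x/(64 + x))
(1725 + g(-3))*(J(56) + 734) = (1725 + 2*(-3)/(64 - 3))*(-66/56 + 734) = (1725 + 2*(-3)/61)*(-66*1/56 + 734) = (1725 + 2*(-3)*(1/61))*(-33/28 + 734) = (1725 - 6/61)*(20519/28) = (105219/61)*(20519/28) = 2158988661/1708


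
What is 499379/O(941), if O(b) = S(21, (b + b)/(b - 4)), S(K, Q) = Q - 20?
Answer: -467918123/16858 ≈ -27756.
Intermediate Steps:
S(K, Q) = -20 + Q
O(b) = -20 + 2*b/(-4 + b) (O(b) = -20 + (b + b)/(b - 4) = -20 + (2*b)/(-4 + b) = -20 + 2*b/(-4 + b))
499379/O(941) = 499379/((2*(40 - 9*941)/(-4 + 941))) = 499379/((2*(40 - 8469)/937)) = 499379/((2*(1/937)*(-8429))) = 499379/(-16858/937) = 499379*(-937/16858) = -467918123/16858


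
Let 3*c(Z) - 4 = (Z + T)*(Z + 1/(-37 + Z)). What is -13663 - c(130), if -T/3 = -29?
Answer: -207616/9 ≈ -23068.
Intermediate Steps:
T = 87 (T = -3*(-29) = 87)
c(Z) = 4/3 + (87 + Z)*(Z + 1/(-37 + Z))/3 (c(Z) = 4/3 + ((Z + 87)*(Z + 1/(-37 + Z)))/3 = 4/3 + ((87 + Z)*(Z + 1/(-37 + Z)))/3 = 4/3 + (87 + Z)*(Z + 1/(-37 + Z))/3)
-13663 - c(130) = -13663 - (-61 + 130**3 - 3214*130 + 50*130**2)/(3*(-37 + 130)) = -13663 - (-61 + 2197000 - 417820 + 50*16900)/(3*93) = -13663 - (-61 + 2197000 - 417820 + 845000)/(3*93) = -13663 - 2624119/(3*93) = -13663 - 1*84649/9 = -13663 - 84649/9 = -207616/9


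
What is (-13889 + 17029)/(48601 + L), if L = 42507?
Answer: 785/22777 ≈ 0.034465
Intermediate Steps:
(-13889 + 17029)/(48601 + L) = (-13889 + 17029)/(48601 + 42507) = 3140/91108 = 3140*(1/91108) = 785/22777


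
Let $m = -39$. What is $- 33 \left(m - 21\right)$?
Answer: $1980$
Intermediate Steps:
$- 33 \left(m - 21\right) = - 33 \left(-39 - 21\right) = \left(-33\right) \left(-60\right) = 1980$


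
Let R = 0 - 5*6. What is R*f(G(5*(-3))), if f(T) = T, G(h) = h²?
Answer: -6750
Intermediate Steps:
R = -30 (R = 0 - 30 = -30)
R*f(G(5*(-3))) = -30*(5*(-3))² = -30*(-15)² = -30*225 = -6750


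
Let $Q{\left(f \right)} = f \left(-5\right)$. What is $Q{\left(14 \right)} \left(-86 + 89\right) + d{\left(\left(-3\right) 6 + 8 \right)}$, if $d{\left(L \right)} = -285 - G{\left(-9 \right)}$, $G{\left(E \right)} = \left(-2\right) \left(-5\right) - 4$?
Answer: $-501$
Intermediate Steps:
$G{\left(E \right)} = 6$ ($G{\left(E \right)} = 10 - 4 = 6$)
$Q{\left(f \right)} = - 5 f$
$d{\left(L \right)} = -291$ ($d{\left(L \right)} = -285 - 6 = -291$)
$Q{\left(14 \right)} \left(-86 + 89\right) + d{\left(\left(-3\right) 6 + 8 \right)} = \left(-5\right) 14 \left(-86 + 89\right) - 291 = \left(-70\right) 3 - 291 = -210 - 291 = -501$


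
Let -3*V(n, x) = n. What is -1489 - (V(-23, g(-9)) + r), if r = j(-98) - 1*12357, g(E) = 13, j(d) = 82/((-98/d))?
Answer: 32335/3 ≈ 10778.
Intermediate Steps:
j(d) = -41*d/49 (j(d) = 82*(-d/98) = -41*d/49)
V(n, x) = -n/3
r = -12275 (r = -41/49*(-98) - 1*12357 = 82 - 12357 = -12275)
-1489 - (V(-23, g(-9)) + r) = -1489 - (-⅓*(-23) - 12275) = -1489 - (23/3 - 12275) = -1489 - 1*(-36802/3) = -1489 + 36802/3 = 32335/3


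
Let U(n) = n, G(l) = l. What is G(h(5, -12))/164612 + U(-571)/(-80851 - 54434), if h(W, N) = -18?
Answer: 45779161/11134767210 ≈ 0.0041114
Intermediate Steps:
G(h(5, -12))/164612 + U(-571)/(-80851 - 54434) = -18/164612 - 571/(-80851 - 54434) = -18*1/164612 - 571/(-135285) = -9/82306 - 571*(-1/135285) = -9/82306 + 571/135285 = 45779161/11134767210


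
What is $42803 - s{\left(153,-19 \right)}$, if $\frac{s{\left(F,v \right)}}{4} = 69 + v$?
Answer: $42603$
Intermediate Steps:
$s{\left(F,v \right)} = 276 + 4 v$ ($s{\left(F,v \right)} = 4 \left(69 + v\right) = 276 + 4 v$)
$42803 - s{\left(153,-19 \right)} = 42803 - \left(276 + 4 \left(-19\right)\right) = 42803 - \left(276 - 76\right) = 42803 - 200 = 42603$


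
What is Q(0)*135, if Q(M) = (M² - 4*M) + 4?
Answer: 540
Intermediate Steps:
Q(M) = 4 + M² - 4*M
Q(0)*135 = (4 + 0² - 4*0)*135 = (4 + 0 + 0)*135 = 4*135 = 540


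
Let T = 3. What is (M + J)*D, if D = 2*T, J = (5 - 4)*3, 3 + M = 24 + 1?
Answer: 150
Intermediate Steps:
M = 22 (M = -3 + (24 + 1) = -3 + 25 = 22)
J = 3 (J = 1*3 = 3)
D = 6 (D = 2*3 = 6)
(M + J)*D = (22 + 3)*6 = 25*6 = 150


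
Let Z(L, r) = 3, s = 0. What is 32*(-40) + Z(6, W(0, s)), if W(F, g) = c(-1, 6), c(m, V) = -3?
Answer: -1277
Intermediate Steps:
W(F, g) = -3
32*(-40) + Z(6, W(0, s)) = 32*(-40) + 3 = -1280 + 3 = -1277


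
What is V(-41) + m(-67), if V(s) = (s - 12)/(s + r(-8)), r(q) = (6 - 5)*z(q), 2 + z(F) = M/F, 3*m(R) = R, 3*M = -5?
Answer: -64993/3081 ≈ -21.095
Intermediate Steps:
M = -5/3 (M = (1/3)*(-5) = -5/3 ≈ -1.6667)
m(R) = R/3
z(F) = -2 - 5/(3*F)
r(q) = -2 - 5/(3*q) (r(q) = (6 - 5)*(-2 - 5/(3*q)) = 1*(-2 - 5/(3*q)) = -2 - 5/(3*q))
V(s) = (-12 + s)/(-43/24 + s) (V(s) = (s - 12)/(s + (-2 - 5/3/(-8))) = (-12 + s)/(s + (-2 - 5/3*(-1/8))) = (-12 + s)/(s + (-2 + 5/24)) = (-12 + s)/(s - 43/24) = (-12 + s)/(-43/24 + s))
V(-41) + m(-67) = 24*(-12 - 41)/(-43 + 24*(-41)) + (1/3)*(-67) = 24*(-53)/(-43 - 984) - 67/3 = 24*(-53)/(-1027) - 67/3 = 24*(-1/1027)*(-53) - 67/3 = 1272/1027 - 67/3 = -64993/3081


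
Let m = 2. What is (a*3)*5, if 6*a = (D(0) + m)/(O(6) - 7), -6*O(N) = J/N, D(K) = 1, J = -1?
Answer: -270/251 ≈ -1.0757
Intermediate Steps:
O(N) = 1/(6*N) (O(N) = -(-1)/(6*N) = 1/(6*N))
a = -18/251 (a = ((1 + 2)/((⅙)/6 - 7))/6 = (3/((⅙)*(⅙) - 7))/6 = (3/(1/36 - 7))/6 = (3/(-251/36))/6 = (3*(-36/251))/6 = (⅙)*(-108/251) = -18/251 ≈ -0.071713)
(a*3)*5 = -18/251*3*5 = -54/251*5 = -270/251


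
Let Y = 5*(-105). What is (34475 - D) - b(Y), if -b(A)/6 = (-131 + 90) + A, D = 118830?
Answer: -87751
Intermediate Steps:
Y = -525
b(A) = 246 - 6*A (b(A) = -6*((-131 + 90) + A) = -6*(-41 + A) = 246 - 6*A)
(34475 - D) - b(Y) = (34475 - 1*118830) - (246 - 6*(-525)) = (34475 - 118830) - (246 + 3150) = -84355 - 1*3396 = -84355 - 3396 = -87751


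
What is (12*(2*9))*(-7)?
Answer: -1512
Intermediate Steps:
(12*(2*9))*(-7) = (12*18)*(-7) = 216*(-7) = -1512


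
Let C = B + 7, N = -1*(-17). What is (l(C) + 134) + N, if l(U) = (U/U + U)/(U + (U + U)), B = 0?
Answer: 3179/21 ≈ 151.38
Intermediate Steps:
N = 17
C = 7 (C = 0 + 7 = 7)
l(U) = (1 + U)/(3*U) (l(U) = (1 + U)/(U + 2*U) = (1 + U)/((3*U)) = (1 + U)*(1/(3*U)) = (1 + U)/(3*U))
(l(C) + 134) + N = ((⅓)*(1 + 7)/7 + 134) + 17 = ((⅓)*(⅐)*8 + 134) + 17 = (8/21 + 134) + 17 = 2822/21 + 17 = 3179/21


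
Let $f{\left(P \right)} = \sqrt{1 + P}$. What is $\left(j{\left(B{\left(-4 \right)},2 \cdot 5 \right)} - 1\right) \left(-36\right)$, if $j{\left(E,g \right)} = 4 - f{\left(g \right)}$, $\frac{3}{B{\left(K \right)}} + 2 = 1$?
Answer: $-108 + 36 \sqrt{11} \approx 11.398$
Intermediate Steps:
$B{\left(K \right)} = -3$ ($B{\left(K \right)} = \frac{3}{-2 + 1} = \frac{3}{-1} = 3 \left(-1\right) = -3$)
$j{\left(E,g \right)} = 4 - \sqrt{1 + g}$
$\left(j{\left(B{\left(-4 \right)},2 \cdot 5 \right)} - 1\right) \left(-36\right) = \left(\left(4 - \sqrt{1 + 2 \cdot 5}\right) - 1\right) \left(-36\right) = \left(\left(4 - \sqrt{1 + 10}\right) - 1\right) \left(-36\right) = \left(\left(4 - \sqrt{11}\right) - 1\right) \left(-36\right) = \left(3 - \sqrt{11}\right) \left(-36\right) = -108 + 36 \sqrt{11}$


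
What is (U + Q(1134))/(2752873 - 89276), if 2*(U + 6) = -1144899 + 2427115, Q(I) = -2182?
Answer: 638920/2663597 ≈ 0.23987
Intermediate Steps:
U = 641102 (U = -6 + (-1144899 + 2427115)/2 = -6 + (1/2)*1282216 = -6 + 641108 = 641102)
(U + Q(1134))/(2752873 - 89276) = (641102 - 2182)/(2752873 - 89276) = 638920/2663597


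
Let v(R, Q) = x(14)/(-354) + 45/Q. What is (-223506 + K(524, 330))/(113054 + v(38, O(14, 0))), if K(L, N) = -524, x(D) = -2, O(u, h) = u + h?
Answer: -555146340/280155791 ≈ -1.9816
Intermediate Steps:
O(u, h) = h + u
v(R, Q) = 1/177 + 45/Q (v(R, Q) = -2/(-354) + 45/Q = -2*(-1/354) + 45/Q = 1/177 + 45/Q)
(-223506 + K(524, 330))/(113054 + v(38, O(14, 0))) = (-223506 - 524)/(113054 + (7965 + (0 + 14))/(177*(0 + 14))) = -224030/(113054 + (1/177)*(7965 + 14)/14) = -224030/(113054 + (1/177)*(1/14)*7979) = -224030/(113054 + 7979/2478) = -224030/280155791/2478 = -224030*2478/280155791 = -555146340/280155791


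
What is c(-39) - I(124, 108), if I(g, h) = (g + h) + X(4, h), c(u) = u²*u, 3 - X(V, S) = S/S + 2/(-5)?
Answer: -297767/5 ≈ -59553.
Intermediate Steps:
X(V, S) = 12/5 (X(V, S) = 3 - (S/S + 2/(-5)) = 3 - (1 + 2*(-⅕)) = 3 - (1 - ⅖) = 3 - 1*⅗ = 3 - ⅗ = 12/5)
c(u) = u³
I(g, h) = 12/5 + g + h (I(g, h) = (g + h) + 12/5 = 12/5 + g + h)
c(-39) - I(124, 108) = (-39)³ - (12/5 + 124 + 108) = -59319 - 1*1172/5 = -59319 - 1172/5 = -297767/5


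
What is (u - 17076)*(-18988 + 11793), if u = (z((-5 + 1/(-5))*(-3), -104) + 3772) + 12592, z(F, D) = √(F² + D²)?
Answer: 5122840 - 37414*√409 ≈ 4.3662e+6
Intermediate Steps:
z(F, D) = √(D² + F²)
u = 16364 + 26*√409/5 (u = (√((-104)² + ((-5 + 1/(-5))*(-3))²) + 3772) + 12592 = (√(10816 + ((-5 - ⅕)*(-3))²) + 3772) + 12592 = (√(10816 + (-26/5*(-3))²) + 3772) + 12592 = (√(10816 + (78/5)²) + 3772) + 12592 = (√(10816 + 6084/25) + 3772) + 12592 = (√(276484/25) + 3772) + 12592 = (26*√409/5 + 3772) + 12592 = (3772 + 26*√409/5) + 12592 = 16364 + 26*√409/5 ≈ 16469.)
(u - 17076)*(-18988 + 11793) = ((16364 + 26*√409/5) - 17076)*(-18988 + 11793) = (-712 + 26*√409/5)*(-7195) = 5122840 - 37414*√409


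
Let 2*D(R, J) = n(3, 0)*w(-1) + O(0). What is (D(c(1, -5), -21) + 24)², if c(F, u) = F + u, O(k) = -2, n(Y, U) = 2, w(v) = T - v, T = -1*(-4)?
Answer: 784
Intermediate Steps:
T = 4
w(v) = 4 - v
D(R, J) = 4 (D(R, J) = (2*(4 - 1*(-1)) - 2)/2 = (2*(4 + 1) - 2)/2 = (2*5 - 2)/2 = (10 - 2)/2 = (½)*8 = 4)
(D(c(1, -5), -21) + 24)² = (4 + 24)² = 28² = 784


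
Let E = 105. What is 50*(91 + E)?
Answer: 9800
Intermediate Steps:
50*(91 + E) = 50*(91 + 105) = 50*196 = 9800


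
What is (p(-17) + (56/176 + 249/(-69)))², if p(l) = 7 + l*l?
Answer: 21936868321/256036 ≈ 85679.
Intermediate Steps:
p(l) = 7 + l²
(p(-17) + (56/176 + 249/(-69)))² = ((7 + (-17)²) + (56/176 + 249/(-69)))² = ((7 + 289) + (56*(1/176) + 249*(-1/69)))² = (296 + (7/22 - 83/23))² = (296 - 1665/506)² = (148111/506)² = 21936868321/256036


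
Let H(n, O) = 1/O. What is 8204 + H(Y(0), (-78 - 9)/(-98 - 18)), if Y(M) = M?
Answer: 24616/3 ≈ 8205.3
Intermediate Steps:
8204 + H(Y(0), (-78 - 9)/(-98 - 18)) = 8204 + 1/((-78 - 9)/(-98 - 18)) = 8204 + 1/(-87/(-116)) = 8204 + 1/(-87*(-1/116)) = 8204 + 1/(3/4) = 8204 + 4/3 = 24616/3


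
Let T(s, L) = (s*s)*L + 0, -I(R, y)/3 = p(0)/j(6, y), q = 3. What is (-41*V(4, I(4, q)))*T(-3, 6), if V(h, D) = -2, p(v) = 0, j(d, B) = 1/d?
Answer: 4428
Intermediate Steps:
I(R, y) = 0 (I(R, y) = -0/(1/6) = -0/⅙ = -0*6 = -3*0 = 0)
T(s, L) = L*s² (T(s, L) = s²*L + 0 = L*s² + 0 = L*s²)
(-41*V(4, I(4, q)))*T(-3, 6) = (-41*(-2))*(6*(-3)²) = 82*(6*9) = 82*54 = 4428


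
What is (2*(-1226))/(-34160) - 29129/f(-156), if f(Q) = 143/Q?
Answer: 2985146663/93940 ≈ 31777.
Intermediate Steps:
(2*(-1226))/(-34160) - 29129/f(-156) = (2*(-1226))/(-34160) - 29129/(143/(-156)) = -2452*(-1/34160) - 29129/(143*(-1/156)) = 613/8540 - 29129/(-11/12) = 613/8540 - 29129*(-12/11) = 613/8540 + 349548/11 = 2985146663/93940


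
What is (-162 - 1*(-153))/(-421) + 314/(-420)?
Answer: -64207/88410 ≈ -0.72624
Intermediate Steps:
(-162 - 1*(-153))/(-421) + 314/(-420) = (-162 + 153)*(-1/421) + 314*(-1/420) = -9*(-1/421) - 157/210 = 9/421 - 157/210 = -64207/88410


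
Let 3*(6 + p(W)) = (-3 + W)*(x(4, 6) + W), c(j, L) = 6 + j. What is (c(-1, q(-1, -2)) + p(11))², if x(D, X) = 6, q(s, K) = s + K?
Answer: 17689/9 ≈ 1965.4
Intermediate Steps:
q(s, K) = K + s
p(W) = -6 + (-3 + W)*(6 + W)/3 (p(W) = -6 + ((-3 + W)*(6 + W))/3 = -6 + (-3 + W)*(6 + W)/3)
(c(-1, q(-1, -2)) + p(11))² = ((6 - 1) + (-12 + 11 + (⅓)*11²))² = (5 + (-12 + 11 + (⅓)*121))² = (5 + (-12 + 11 + 121/3))² = (5 + 118/3)² = (133/3)² = 17689/9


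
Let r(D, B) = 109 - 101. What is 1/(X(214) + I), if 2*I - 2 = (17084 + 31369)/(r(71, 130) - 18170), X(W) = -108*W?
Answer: -12108/279844139 ≈ -4.3267e-5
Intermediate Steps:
r(D, B) = 8
I = -4043/12108 (I = 1 + ((17084 + 31369)/(8 - 18170))/2 = 1 + (48453/(-18162))/2 = 1 + (48453*(-1/18162))/2 = 1 + (1/2)*(-16151/6054) = 1 - 16151/12108 = -4043/12108 ≈ -0.33391)
1/(X(214) + I) = 1/(-108*214 - 4043/12108) = 1/(-23112 - 4043/12108) = 1/(-279844139/12108) = -12108/279844139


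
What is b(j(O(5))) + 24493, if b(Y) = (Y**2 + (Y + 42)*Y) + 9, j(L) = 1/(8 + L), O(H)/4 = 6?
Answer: 12545697/512 ≈ 24503.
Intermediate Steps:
O(H) = 24 (O(H) = 4*6 = 24)
b(Y) = 9 + Y**2 + Y*(42 + Y) (b(Y) = (Y**2 + (42 + Y)*Y) + 9 = (Y**2 + Y*(42 + Y)) + 9 = 9 + Y**2 + Y*(42 + Y))
b(j(O(5))) + 24493 = (9 + 2*(1/(8 + 24))**2 + 42/(8 + 24)) + 24493 = (9 + 2*(1/32)**2 + 42/32) + 24493 = (9 + 2*(1/32)**2 + 42*(1/32)) + 24493 = (9 + 2*(1/1024) + 21/16) + 24493 = (9 + 1/512 + 21/16) + 24493 = 5281/512 + 24493 = 12545697/512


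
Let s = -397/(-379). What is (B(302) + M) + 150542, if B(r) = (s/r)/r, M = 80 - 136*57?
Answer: 4938489567317/34566316 ≈ 1.4287e+5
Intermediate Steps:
s = 397/379 (s = -397*(-1/379) = 397/379 ≈ 1.0475)
M = -7672 (M = 80 - 7752 = -7672)
B(r) = 397/(379*r²) (B(r) = (397/(379*r))/r = 397/(379*r²))
(B(302) + M) + 150542 = ((397/379)/302² - 7672) + 150542 = ((397/379)*(1/91204) - 7672) + 150542 = (397/34566316 - 7672) + 150542 = -265192775955/34566316 + 150542 = 4938489567317/34566316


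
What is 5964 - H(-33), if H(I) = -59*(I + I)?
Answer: 2070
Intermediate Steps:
H(I) = -118*I
5964 - H(-33) = 5964 - (-118)*(-33) = 5964 - 1*3894 = 5964 - 3894 = 2070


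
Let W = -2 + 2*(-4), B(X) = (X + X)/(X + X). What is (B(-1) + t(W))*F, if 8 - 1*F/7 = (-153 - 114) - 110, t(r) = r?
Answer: -24255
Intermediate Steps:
B(X) = 1 (B(X) = (2*X)/((2*X)) = (2*X)*(1/(2*X)) = 1)
W = -10 (W = -2 - 8 = -10)
F = 2695 (F = 56 - 7*((-153 - 114) - 110) = 56 - 7*(-267 - 110) = 56 - 7*(-377) = 56 + 2639 = 2695)
(B(-1) + t(W))*F = (1 - 10)*2695 = -9*2695 = -24255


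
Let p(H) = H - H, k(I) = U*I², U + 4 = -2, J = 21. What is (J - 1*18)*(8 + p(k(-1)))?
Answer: 24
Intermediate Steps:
U = -6 (U = -4 - 2 = -6)
k(I) = -6*I²
p(H) = 0
(J - 1*18)*(8 + p(k(-1))) = (21 - 1*18)*(8 + 0) = (21 - 18)*8 = 3*8 = 24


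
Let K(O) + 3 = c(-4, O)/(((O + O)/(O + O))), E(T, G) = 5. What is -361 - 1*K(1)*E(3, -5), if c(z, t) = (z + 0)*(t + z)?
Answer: -406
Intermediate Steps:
c(z, t) = z*(t + z)
K(O) = 13 - 4*O (K(O) = -3 + (-4*(O - 4))/(((O + O)/(O + O))) = -3 + (-4*(-4 + O))/(((2*O)/((2*O)))) = -3 + (16 - 4*O)/(((2*O)*(1/(2*O)))) = -3 + (16 - 4*O)/1 = -3 + (16 - 4*O)*1 = -3 + (16 - 4*O) = 13 - 4*O)
-361 - 1*K(1)*E(3, -5) = -361 - 1*(13 - 4*1)*5 = -361 - 1*(13 - 4)*5 = -361 - 1*9*5 = -361 - 9*5 = -361 - 1*45 = -361 - 45 = -406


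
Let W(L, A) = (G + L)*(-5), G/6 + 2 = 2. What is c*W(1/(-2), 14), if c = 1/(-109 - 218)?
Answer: -5/654 ≈ -0.0076453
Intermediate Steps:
G = 0 (G = -12 + 6*2 = -12 + 12 = 0)
c = -1/327 (c = 1/(-327) = -1/327 ≈ -0.0030581)
W(L, A) = -5*L (W(L, A) = (0 + L)*(-5) = L*(-5) = -5*L)
c*W(1/(-2), 14) = -(-5)/(327*(-2)) = -(-5)*(-1)/(327*2) = -1/327*5/2 = -5/654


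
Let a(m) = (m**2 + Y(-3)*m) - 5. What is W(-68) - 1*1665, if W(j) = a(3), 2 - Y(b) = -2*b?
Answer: -1673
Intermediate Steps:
Y(b) = 2 + 2*b (Y(b) = 2 - (-2)*b = 2 + 2*b)
a(m) = -5 + m**2 - 4*m (a(m) = (m**2 + (2 + 2*(-3))*m) - 5 = (m**2 + (2 - 6)*m) - 5 = (m**2 - 4*m) - 5 = -5 + m**2 - 4*m)
W(j) = -8 (W(j) = -5 + 3**2 - 4*3 = -5 + 9 - 12 = -8)
W(-68) - 1*1665 = -8 - 1*1665 = -8 - 1665 = -1673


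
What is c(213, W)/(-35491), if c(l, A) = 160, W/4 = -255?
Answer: -160/35491 ≈ -0.0045082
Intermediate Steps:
W = -1020 (W = 4*(-255) = -1020)
c(213, W)/(-35491) = 160/(-35491) = 160*(-1/35491) = -160/35491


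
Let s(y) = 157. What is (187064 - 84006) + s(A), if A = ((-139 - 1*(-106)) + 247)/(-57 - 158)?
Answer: 103215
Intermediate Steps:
A = -214/215 (A = ((-139 + 106) + 247)/(-215) = (-33 + 247)*(-1/215) = 214*(-1/215) = -214/215 ≈ -0.99535)
(187064 - 84006) + s(A) = (187064 - 84006) + 157 = 103058 + 157 = 103215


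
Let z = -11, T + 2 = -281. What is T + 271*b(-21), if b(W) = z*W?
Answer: 62318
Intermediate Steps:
T = -283 (T = -2 - 281 = -283)
b(W) = -11*W
T + 271*b(-21) = -283 + 271*(-11*(-21)) = -283 + 271*231 = -283 + 62601 = 62318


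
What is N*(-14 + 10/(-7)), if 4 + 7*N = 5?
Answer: -108/49 ≈ -2.2041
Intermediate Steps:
N = ⅐ (N = -4/7 + (⅐)*5 = -4/7 + 5/7 = ⅐ ≈ 0.14286)
N*(-14 + 10/(-7)) = (-14 + 10/(-7))/7 = (-14 + 10*(-⅐))/7 = (-14 - 10/7)/7 = (⅐)*(-108/7) = -108/49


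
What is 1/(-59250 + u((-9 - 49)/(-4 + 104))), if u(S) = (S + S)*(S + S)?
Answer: -625/37030409 ≈ -1.6878e-5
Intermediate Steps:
u(S) = 4*S² (u(S) = (2*S)*(2*S) = 4*S²)
1/(-59250 + u((-9 - 49)/(-4 + 104))) = 1/(-59250 + 4*((-9 - 49)/(-4 + 104))²) = 1/(-59250 + 4*(-58/100)²) = 1/(-59250 + 4*(-58*1/100)²) = 1/(-59250 + 4*(-29/50)²) = 1/(-59250 + 4*(841/2500)) = 1/(-59250 + 841/625) = 1/(-37030409/625) = -625/37030409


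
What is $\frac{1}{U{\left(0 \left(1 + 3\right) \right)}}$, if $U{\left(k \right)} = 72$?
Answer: $\frac{1}{72} \approx 0.013889$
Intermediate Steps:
$\frac{1}{U{\left(0 \left(1 + 3\right) \right)}} = \frac{1}{72}$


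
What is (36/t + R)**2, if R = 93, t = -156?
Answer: 1454436/169 ≈ 8606.1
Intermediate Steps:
(36/t + R)**2 = (36/(-156) + 93)**2 = (36*(-1/156) + 93)**2 = (-3/13 + 93)**2 = (1206/13)**2 = 1454436/169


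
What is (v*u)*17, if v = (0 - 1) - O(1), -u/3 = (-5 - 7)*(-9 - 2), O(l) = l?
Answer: 13464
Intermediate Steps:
u = -396 (u = -3*(-5 - 7)*(-9 - 2) = -(-36)*(-11) = -3*132 = -396)
v = -2 (v = (0 - 1) - 1*1 = -1 - 1 = -2)
(v*u)*17 = -2*(-396)*17 = 792*17 = 13464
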